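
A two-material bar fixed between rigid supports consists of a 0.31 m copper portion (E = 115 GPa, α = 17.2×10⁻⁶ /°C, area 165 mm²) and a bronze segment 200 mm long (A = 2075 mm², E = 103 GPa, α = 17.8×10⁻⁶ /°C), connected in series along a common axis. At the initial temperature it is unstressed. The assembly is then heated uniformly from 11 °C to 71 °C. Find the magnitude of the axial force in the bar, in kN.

If the supports were absent, the total length change would be Σ αᵢΔT Lᵢ = 17.2×10⁻⁶×60×310 + 17.8×10⁻⁶×60×200 = 0.5335 mm.
Since the ends are fixed, an axial force P builds up, equal in every segment, with P · Σ Lᵢ/(AᵢEᵢ) = δ_free.
The series flexibility is Σ Lᵢ/(AᵢEᵢ) = 310/(165×115×10³) + 200/(2075×103×10³) = 1.727×10⁻⁵ mm/N.
Hence P = δ_free / Σ(L/AE) = 0.5335/1.727×10⁻⁵ = 30.89 kN (compressive).

P ≈ 30.9 kN (compressive)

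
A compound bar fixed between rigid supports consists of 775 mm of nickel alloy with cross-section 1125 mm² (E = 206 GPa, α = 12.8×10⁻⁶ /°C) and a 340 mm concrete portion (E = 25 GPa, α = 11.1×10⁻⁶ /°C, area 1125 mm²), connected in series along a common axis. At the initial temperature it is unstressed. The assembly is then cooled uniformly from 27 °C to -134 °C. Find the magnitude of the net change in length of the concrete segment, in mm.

|ΔL| ≈ 1.12 mm

If the supports were absent, the total length change would be Σ αᵢΔT Lᵢ = 12.8×10⁻⁶×161×775 + 11.1×10⁻⁶×161×340 = 2.205 mm.
The rigid supports impose zero overall length change; the single axial force P common to all segments must satisfy P Σ Lᵢ/(AᵢEᵢ) = δ_free.
Σ Lᵢ/(AᵢEᵢ) = 775/(1125×206×10³) + 340/(1125×25×10³) = 1.543×10⁻⁵ mm/N.
P = 2.205 / 1.543×10⁻⁵ = 142900 N = 142.9 kN, tensile.
For the concrete segment, free thermal change = 11.1×10⁻⁶×161×340 = 0.6076 mm and elastic change from P = 142900×340/(1125×25×10³) = 1.727 mm; these oppose, so the net change is 1.12 mm (segment lengthens).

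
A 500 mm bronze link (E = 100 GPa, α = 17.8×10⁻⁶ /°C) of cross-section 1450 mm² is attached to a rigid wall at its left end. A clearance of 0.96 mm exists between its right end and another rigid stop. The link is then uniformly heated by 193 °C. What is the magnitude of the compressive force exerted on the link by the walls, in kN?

P ≈ 220 kN

Unrestrained expansion: δ_free = αΔT L = 17.8×10⁻⁶ × 193 × 500 = 1.718 mm.
After closing the 0.96 mm clearance, 1.718 − 0.96 = 0.7577 mm of expansion remains to be suppressed by the wall.
So σ = E(δ_free − g)/L = 100×10³ × 0.7577/500 = 151.5 MPa.
P = σA = 151.5 × 1450 = 219.7 kN.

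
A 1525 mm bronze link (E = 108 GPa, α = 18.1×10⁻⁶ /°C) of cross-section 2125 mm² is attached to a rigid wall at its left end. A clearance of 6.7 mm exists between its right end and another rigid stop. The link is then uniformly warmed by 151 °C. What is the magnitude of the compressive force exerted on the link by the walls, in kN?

If the wall were absent the link would grow by αΔT L = 18.1×10⁻⁶ × 151 × 1525 = 4.168 mm.
This is smaller than the 6.7 mm clearance, so the link expands freely without reaching the stop — the stress is zero.

P ≈ 0 kN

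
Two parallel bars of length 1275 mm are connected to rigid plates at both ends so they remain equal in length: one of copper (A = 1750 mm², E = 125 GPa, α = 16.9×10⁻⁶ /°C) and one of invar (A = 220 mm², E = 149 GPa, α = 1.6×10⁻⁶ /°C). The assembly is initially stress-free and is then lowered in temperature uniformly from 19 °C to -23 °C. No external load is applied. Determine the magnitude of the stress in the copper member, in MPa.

The copper has the larger α, so on cooling it would change length more than the invar if both were free. The rigid plates force a common final length, so the copper is put into tension and the invar into compression, with equal and opposite forces P (no external load).
Compatibility of the two members (thermal + elastic change equal): (α₁ − α₂)ΔT = P·[1/(A₁E₁) + 1/(A₂E₂)].
|α₁ − α₂|·ΔT = 15.3×10⁻⁶ × 42 = 0.0006426.
1/(A₁E₁) + 1/(A₂E₂) = 1/(1750×125×10³) + 1/(220×149×10³) = 3.508×10⁻⁸ N⁻¹.
So P = 0.0006426 / 3.508×10⁻⁸ = 18.32 kN.
σ_{copper} = P/A₁ = 18320/1750 = 10.47 MPa, tensile.

σ ≈ 10.5 MPa (tensile)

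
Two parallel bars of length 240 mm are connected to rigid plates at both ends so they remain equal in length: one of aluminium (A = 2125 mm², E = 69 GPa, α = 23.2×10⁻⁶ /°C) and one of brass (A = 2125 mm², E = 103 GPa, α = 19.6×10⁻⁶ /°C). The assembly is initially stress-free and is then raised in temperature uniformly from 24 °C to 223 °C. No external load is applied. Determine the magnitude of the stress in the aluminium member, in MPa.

σ ≈ 29.6 MPa (compressive)

Equilibrium of a rigid end plate with no external load gives equal and opposite internal forces ±P in the two members. Since α_{aluminium} > α_{brass}, heating drives the aluminium into compression and the brass into tension.
Equating the net (thermal + elastic) strains gives |α₁ − α₂|·ΔT = P·[1/(A₁E₁) + 1/(A₂E₂)].
|α₁ − α₂|·ΔT = 3.6×10⁻⁶ × 199 = 0.0007164.
1/(A₁E₁) + 1/(A₂E₂) = 1/(2125×69×10³) + 1/(2125×103×10³) = 1.139×10⁻⁸ N⁻¹.
So P = 0.0007164 / 1.139×10⁻⁸ = 62.9 kN.
σ_{aluminium} = P/A₁ = 62900/2125 = 29.6 MPa, compressive.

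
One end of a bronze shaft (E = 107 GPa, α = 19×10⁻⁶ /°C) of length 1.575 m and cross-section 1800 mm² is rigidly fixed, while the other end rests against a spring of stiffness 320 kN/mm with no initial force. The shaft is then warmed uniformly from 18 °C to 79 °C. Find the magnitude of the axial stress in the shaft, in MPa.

σ ≈ 89.7 MPa (compressive)

If the spring were absent the shaft would lengthen by αΔT L = 19×10⁻⁶ × 61 × 1575 = 1.825 mm.
Let P be the compressive force at the spring. The shaft shortens elastically by PL/(AE) and the spring compresses by P/k; together these equal δ_free.
So P = δ_free / [L/(AE) + 1/k] = 1.825 / [ 1575/(1800×107×10³) + 1/(320×10³) ].
P = 1.825 / 1.13×10⁻⁵ = 161500 N.
σ = P/A = 161500/1800 = 89.73 MPa.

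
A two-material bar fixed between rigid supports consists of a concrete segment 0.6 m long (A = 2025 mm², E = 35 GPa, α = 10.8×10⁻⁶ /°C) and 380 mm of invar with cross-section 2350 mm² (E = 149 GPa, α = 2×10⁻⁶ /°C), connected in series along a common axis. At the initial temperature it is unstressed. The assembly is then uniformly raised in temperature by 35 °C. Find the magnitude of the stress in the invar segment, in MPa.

σ ≈ 11.3 MPa (compressive)

Free thermal expansion of the whole bar: Σ αᵢΔT Lᵢ = 10.8×10⁻⁶×35×600 + 2×10⁻⁶×35×380 = 0.2534 mm.
Since the ends are fixed, an axial force P builds up, equal in every segment, with P · Σ Lᵢ/(AᵢEᵢ) = δ_free.
The series flexibility is Σ Lᵢ/(AᵢEᵢ) = 600/(2025×35×10³) + 380/(2350×149×10³) = 9.551×10⁻⁶ mm/N.
So P = 0.2534 / 9.551×10⁻⁶ = 26.53 kN, compressive.
σ_{invar} = P / A = 26530 / 2350 = 11.29 MPa.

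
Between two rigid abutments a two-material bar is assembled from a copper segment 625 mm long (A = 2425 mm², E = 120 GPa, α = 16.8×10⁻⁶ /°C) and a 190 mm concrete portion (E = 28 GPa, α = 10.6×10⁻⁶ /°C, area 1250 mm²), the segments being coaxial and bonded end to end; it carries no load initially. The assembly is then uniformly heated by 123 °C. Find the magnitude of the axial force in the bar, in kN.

P ≈ 203 kN (compressive)

If the supports were absent, the total length change would be Σ αᵢΔT Lᵢ = 16.8×10⁻⁶×123×625 + 10.6×10⁻⁶×123×190 = 1.539 mm.
The walls prevent any net length change, so an axial force P (same in every segment) develops. Compatibility: P · Σ Lᵢ/(AᵢEᵢ) = δ_free.
Σ Lᵢ/(AᵢEᵢ) = 625/(2425×120×10³) + 190/(1250×28×10³) = 7.576×10⁻⁶ mm/N.
So P = 1.539 / 7.576×10⁻⁶ = 203.2 kN, compressive.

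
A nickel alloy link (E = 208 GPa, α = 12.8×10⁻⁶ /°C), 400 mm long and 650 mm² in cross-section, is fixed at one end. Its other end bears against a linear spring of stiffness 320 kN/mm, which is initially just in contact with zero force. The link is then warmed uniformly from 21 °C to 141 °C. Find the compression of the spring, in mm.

Free thermal expansion: δ_free = αΔT L = 12.8×10⁻⁶ × 120 × 400 = 0.6144 mm.
Let P be the compressive force at the spring. The link shortens elastically by PL/(AE) and the spring compresses by P/k; together these equal δ_free.
P [ L/(AE) + 1/k ] = δ_free → P [ 400/(650×208×10³) + 1/(320×10³) ] = 0.6144.
P = 0.6144 / 6.084×10⁻⁶ = 101000 N.
Spring compression = P/k = 101000/(320×10³) = 0.3156 mm.

δ ≈ 0.316 mm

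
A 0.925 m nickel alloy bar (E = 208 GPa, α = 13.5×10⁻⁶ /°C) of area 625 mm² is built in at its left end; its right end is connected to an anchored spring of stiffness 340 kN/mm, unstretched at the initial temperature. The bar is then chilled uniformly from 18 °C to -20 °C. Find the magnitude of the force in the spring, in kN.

P ≈ 47.2 kN

The unrestrained thermal change is αΔT L = 13.5×10⁻⁶ × 38 × 925 = 0.4745 mm.
With a force P in the spring, the elastic change of the bar is PL/(AE) and that of the spring is P/k; compatibility requires their sum to equal δ_free.
P [ L/(AE) + 1/k ] = δ_free → P [ 925/(625×208×10³) + 1/(340×10³) ] = 0.4745.
P = 0.4745 / 1.006×10⁻⁵ = 47190 N.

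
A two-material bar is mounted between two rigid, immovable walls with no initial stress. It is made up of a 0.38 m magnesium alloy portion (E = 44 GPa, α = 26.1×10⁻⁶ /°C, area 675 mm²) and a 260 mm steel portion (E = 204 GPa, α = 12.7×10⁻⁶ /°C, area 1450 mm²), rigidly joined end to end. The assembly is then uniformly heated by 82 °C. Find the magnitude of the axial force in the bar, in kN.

P ≈ 79.3 kN (compressive)

With the walls removed the bar would change length by δ_free = Σ αᵢΔT Lᵢ = 26.1×10⁻⁶×82×380 + 12.7×10⁻⁶×82×260 = 1.084 mm.
The walls prevent any net length change, so an axial force P (same in every segment) develops. Compatibility: P · Σ Lᵢ/(AᵢEᵢ) = δ_free.
Σ Lᵢ/(AᵢEᵢ) = 380/(675×44×10³) + 260/(1450×204×10³) = 1.367×10⁻⁵ mm/N.
So P = 1.084 / 1.367×10⁻⁵ = 79.28 kN, compressive.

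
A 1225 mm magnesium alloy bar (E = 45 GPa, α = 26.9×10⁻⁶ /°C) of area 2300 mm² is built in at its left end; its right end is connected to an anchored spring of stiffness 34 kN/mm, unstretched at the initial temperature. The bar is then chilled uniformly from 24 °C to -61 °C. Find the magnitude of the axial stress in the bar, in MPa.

If the spring were absent the bar would shorten by αΔT L = 26.9×10⁻⁶ × 85 × 1225 = 2.801 mm.
Let P be the tensile force in the spring. The bar extends elastically by PL/(AE) and the spring stretches by P/k; together these equal δ_free.
P [ L/(AE) + 1/k ] = δ_free → P [ 1225/(2300×45×10³) + 1/(34×10³) ] = 2.801.
P = 2.801 / 4.125×10⁻⁵ = 67910 N.
σ = P/A = 67910/2300 = 29.52 MPa.

σ ≈ 29.5 MPa (tensile)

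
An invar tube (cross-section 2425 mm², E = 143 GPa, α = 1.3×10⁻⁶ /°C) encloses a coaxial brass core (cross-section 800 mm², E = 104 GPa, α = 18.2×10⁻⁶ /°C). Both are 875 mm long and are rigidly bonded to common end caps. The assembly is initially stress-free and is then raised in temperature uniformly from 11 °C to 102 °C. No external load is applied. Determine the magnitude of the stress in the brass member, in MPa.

Equilibrium of a rigid end plate with no external load gives equal and opposite internal forces ±P in the two members. Since α_{brass} > α_{invar}, heating drives the brass into compression and the invar into tension.
Setting the final lengths equal and cancelling L: (α₁ − α₂)ΔT = P/(A₁E₁) + P/(A₂E₂).
|α₁ − α₂|·ΔT = 16.9×10⁻⁶ × 91 = 0.001538.
1/(A₁E₁) + 1/(A₂E₂) = 1/(2425×143×10³) + 1/(800×104×10³) = 1.49×10⁻⁸ N⁻¹.
P = 0.001538 / 1.49×10⁻⁸ = 103200 N = 103.2 kN.
σ_{brass} = P/A₂ = 103200/800 = 129 MPa, compressive.

σ ≈ 129 MPa (compressive)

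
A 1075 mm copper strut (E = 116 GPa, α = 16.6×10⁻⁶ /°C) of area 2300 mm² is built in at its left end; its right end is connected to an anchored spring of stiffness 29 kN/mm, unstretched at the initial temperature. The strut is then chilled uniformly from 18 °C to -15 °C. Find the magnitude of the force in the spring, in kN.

The unrestrained thermal change is αΔT L = 16.6×10⁻⁶ × 33 × 1075 = 0.5889 mm.
Let P be the tensile force in the spring. The strut extends elastically by PL/(AE) and the spring stretches by P/k; together these equal δ_free.
So P = δ_free / [L/(AE) + 1/k] = 0.5889 / [ 1075/(2300×116×10³) + 1/(29×10³) ].
P = 0.5889 / 3.851×10⁻⁵ = 15290 N.

P ≈ 15.3 kN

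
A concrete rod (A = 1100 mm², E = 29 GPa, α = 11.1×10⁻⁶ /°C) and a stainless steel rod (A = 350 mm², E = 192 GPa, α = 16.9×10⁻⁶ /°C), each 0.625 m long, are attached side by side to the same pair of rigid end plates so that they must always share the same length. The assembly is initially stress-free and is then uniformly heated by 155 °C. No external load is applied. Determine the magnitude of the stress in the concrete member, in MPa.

σ ≈ 17.7 MPa (tensile)

The stainless steel has the larger α, so on heating it would change length more than the concrete if both were free. The rigid plates force a common final length, so the stainless steel is put into compression and the concrete into tension, with equal and opposite forces P (no external load).
Setting the final lengths equal and cancelling L: (α₁ − α₂)ΔT = P/(A₁E₁) + P/(A₂E₂).
|α₁ − α₂|·ΔT = 5.8×10⁻⁶ × 155 = 0.000899.
1/(A₁E₁) + 1/(A₂E₂) = 1/(1100×29×10³) + 1/(350×192×10³) = 4.623×10⁻⁸ N⁻¹.
P = 0.000899 / 4.623×10⁻⁸ = 19450 N = 19.45 kN.
σ_{concrete} = P/A₁ = 19450/1100 = 17.68 MPa, tensile.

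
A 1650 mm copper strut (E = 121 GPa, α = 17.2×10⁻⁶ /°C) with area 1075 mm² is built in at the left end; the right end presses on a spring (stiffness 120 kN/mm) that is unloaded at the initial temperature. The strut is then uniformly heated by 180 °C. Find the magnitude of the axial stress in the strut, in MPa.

The unrestrained thermal change is αΔT L = 17.2×10⁻⁶ × 180 × 1650 = 5.108 mm.
Let P be the compressive force at the spring. The strut shortens elastically by PL/(AE) and the spring compresses by P/k; together these equal δ_free.
P [ L/(AE) + 1/k ] = δ_free → P [ 1650/(1075×121×10³) + 1/(120×10³) ] = 5.108.
P = 5.108 / 2.102×10⁻⁵ = 243000 N.
σ = P/A = 243000/1075 = 226.1 MPa.

σ ≈ 226 MPa (compressive)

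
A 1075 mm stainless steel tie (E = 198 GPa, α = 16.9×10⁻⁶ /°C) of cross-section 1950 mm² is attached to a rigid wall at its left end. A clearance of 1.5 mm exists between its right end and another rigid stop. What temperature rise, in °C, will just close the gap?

ΔT ≈ 82.6 °C

Contact occurs when the free expansion equals the gap: αΔT L = 1.5 mm.
ΔT = 1.5 / (16.9×10⁻⁶ × 1075) = 82.57 °C.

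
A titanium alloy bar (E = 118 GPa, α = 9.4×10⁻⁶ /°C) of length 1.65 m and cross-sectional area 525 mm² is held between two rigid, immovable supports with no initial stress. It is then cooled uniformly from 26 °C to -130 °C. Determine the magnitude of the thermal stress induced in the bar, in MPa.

The supports are rigid, so the total axial strain is zero. The restrained thermal strain is ε = αΔT = 9.4×10⁻⁶ × 156 = 1466.4×10⁻⁶.
Hence σ = E·αΔT = 118×10³ × 1466.4×10⁻⁶ = 173 MPa, tensile.

σ ≈ 173 MPa (tensile)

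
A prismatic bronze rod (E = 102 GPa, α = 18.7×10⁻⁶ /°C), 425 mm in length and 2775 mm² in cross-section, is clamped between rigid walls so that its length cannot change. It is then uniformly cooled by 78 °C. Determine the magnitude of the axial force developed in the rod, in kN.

P ≈ 413 kN (tensile)

The ends cannot move, so σ = EαΔT = 102×10³ × 18.7×10⁻⁶ × 78 = 148.8 MPa.
Then P = σA = 148.8 × 2775 mm² = 412.9 kN, tensile.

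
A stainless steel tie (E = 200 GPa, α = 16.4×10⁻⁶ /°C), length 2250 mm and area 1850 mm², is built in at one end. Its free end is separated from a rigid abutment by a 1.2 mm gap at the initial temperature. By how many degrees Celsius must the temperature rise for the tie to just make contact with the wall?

The gap closes when αΔT L = 1.2 mm, since the tie is still unstressed at that instant.
So ΔT = g/(αL) = 1.2/(16.4×10⁻⁶ × 2250) = 32.52 °C.

ΔT ≈ 32.5 °C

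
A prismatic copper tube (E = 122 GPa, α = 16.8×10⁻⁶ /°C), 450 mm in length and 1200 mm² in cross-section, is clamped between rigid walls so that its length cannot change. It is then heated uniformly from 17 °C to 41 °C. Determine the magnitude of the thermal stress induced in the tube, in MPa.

σ ≈ 49.2 MPa (compressive)

Because both ends are immovable the net strain is zero, and the suppressed thermal strain is αΔT = 16.8×10⁻⁶ × 24 = 403.2×10⁻⁶.
Hence σ = E·αΔT = 122×10³ × 403.2×10⁻⁶ = 49.19 MPa, compressive.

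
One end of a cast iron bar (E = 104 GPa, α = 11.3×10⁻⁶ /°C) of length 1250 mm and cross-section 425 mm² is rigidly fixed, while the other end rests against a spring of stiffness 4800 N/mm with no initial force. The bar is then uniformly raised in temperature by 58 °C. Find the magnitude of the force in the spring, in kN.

P ≈ 3.46 kN

If the spring were absent the bar would lengthen by αΔT L = 11.3×10⁻⁶ × 58 × 1250 = 0.8193 mm.
Let P be the compressive force at the spring. The bar shortens elastically by PL/(AE) and the spring compresses by P/k; together these equal δ_free.
So P = δ_free / [L/(AE) + 1/k] = 0.8193 / [ 1250/(425×104×10³) + 1/(4800) ].
P = 0.8193 / 0.0002366 = 3462 N.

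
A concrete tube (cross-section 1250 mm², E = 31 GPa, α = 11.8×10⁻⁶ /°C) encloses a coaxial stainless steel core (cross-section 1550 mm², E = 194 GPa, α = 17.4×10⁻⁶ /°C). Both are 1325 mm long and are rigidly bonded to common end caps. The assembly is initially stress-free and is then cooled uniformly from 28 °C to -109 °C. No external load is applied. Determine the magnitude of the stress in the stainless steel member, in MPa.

σ ≈ 17 MPa (tensile)

Equilibrium of a rigid end plate with no external load gives equal and opposite internal forces ±P in the two members. Since α_{stainless steel} > α_{concrete}, cooling drives the stainless steel into tension and the concrete into compression.
Setting the final lengths equal and cancelling L: (α₁ − α₂)ΔT = P/(A₁E₁) + P/(A₂E₂).
|α₁ − α₂|·ΔT = 5.6×10⁻⁶ × 137 = 0.0007672.
1/(A₁E₁) + 1/(A₂E₂) = 1/(1250×31×10³) + 1/(1550×194×10³) = 2.913×10⁻⁸ N⁻¹.
P = 0.0007672 / 2.913×10⁻⁸ = 26340 N = 26.34 kN.
σ_{stainless steel} = P/A₂ = 26340/1550 = 16.99 MPa, tensile.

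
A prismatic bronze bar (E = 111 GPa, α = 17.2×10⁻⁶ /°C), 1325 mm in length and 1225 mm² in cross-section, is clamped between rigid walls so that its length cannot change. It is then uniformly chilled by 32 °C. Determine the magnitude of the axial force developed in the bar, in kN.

P ≈ 74.8 kN (tensile)

With zero net strain, σ = E·αΔT = 111 GPa × 17.2×10⁻⁶ × 32 = 61.09 MPa.
Axial force P = σA = 61.09 × 1225 = 74840 N = 74.84 kN, tensile.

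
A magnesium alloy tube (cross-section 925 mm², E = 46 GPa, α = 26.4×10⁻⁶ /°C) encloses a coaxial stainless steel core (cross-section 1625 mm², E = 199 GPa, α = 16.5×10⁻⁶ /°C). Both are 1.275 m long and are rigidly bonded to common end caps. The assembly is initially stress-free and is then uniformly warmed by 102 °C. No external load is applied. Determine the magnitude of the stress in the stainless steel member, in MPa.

σ ≈ 23.4 MPa (tensile)

Both members must finish at the same length. With the larger α, the magnesium alloy tends to over-expand; the plates restrain it, putting the magnesium alloy in compression and the stainless steel in tension. With no external load the two internal forces are equal and opposite, magnitude P.
Compatibility of the two members (thermal + elastic change equal): (α₁ − α₂)ΔT = P·[1/(A₁E₁) + 1/(A₂E₂)].
|α₁ − α₂|·ΔT = 9.9×10⁻⁶ × 102 = 0.00101.
1/(A₁E₁) + 1/(A₂E₂) = 1/(925×46×10³) + 1/(1625×199×10³) = 2.659×10⁻⁸ N⁻¹.
So P = 0.00101 / 2.659×10⁻⁸ = 37.97 kN.
σ_{stainless steel} = P/A₂ = 37970/1625 = 23.37 MPa, tensile.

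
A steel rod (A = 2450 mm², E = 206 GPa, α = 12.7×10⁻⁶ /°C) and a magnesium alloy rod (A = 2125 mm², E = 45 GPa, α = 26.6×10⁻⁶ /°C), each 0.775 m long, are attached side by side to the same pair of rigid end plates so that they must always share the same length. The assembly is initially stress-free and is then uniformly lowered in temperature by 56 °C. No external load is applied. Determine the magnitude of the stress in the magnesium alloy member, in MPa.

The magnesium alloy has the larger α, so on cooling it would change length more than the steel if both were free. The rigid plates force a common final length, so the magnesium alloy is put into tension and the steel into compression, with equal and opposite forces P (no external load).
Equating the net (thermal + elastic) strains gives |α₁ − α₂|·ΔT = P·[1/(A₁E₁) + 1/(A₂E₂)].
|α₁ − α₂|·ΔT = 13.9×10⁻⁶ × 56 = 0.0007784.
1/(A₁E₁) + 1/(A₂E₂) = 1/(2450×206×10³) + 1/(2125×45×10³) = 1.244×10⁻⁸ N⁻¹.
So P = 0.0007784 / 1.244×10⁻⁸ = 62.58 kN.
σ_{magnesium alloy} = P/A₂ = 62580/2125 = 29.45 MPa, tensile.

σ ≈ 29.4 MPa (tensile)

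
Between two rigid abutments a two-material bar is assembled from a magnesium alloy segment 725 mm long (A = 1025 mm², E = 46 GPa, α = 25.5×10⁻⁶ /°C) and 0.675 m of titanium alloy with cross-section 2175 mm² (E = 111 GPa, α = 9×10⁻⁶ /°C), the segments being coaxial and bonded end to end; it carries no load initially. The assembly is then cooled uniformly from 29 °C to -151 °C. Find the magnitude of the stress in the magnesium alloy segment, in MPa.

If the supports were absent, the total length change would be Σ αᵢΔT Lᵢ = 25.5×10⁻⁶×180×725 + 9×10⁻⁶×180×675 = 4.421 mm.
Since the ends are fixed, an axial force P builds up, equal in every segment, with P · Σ Lᵢ/(AᵢEᵢ) = δ_free.
The series flexibility is Σ Lᵢ/(AᵢEᵢ) = 725/(1025×46×10³) + 675/(2175×111×10³) = 1.817×10⁻⁵ mm/N.
Hence P = δ_free / Σ(L/AE) = 4.421/1.817×10⁻⁵ = 243.3 kN (tensile).
σ_{magnesium alloy} = P / A = 243300 / 1025 = 237.4 MPa.

σ ≈ 237 MPa (tensile)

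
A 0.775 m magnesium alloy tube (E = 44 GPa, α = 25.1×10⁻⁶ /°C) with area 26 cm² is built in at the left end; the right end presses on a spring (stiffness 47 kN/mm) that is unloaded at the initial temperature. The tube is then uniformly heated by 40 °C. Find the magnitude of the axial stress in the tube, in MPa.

Free thermal expansion: δ_free = αΔT L = 25.1×10⁻⁶ × 40 × 775 = 0.7781 mm.
Let P be the compressive force at the spring. The tube shortens elastically by PL/(AE) and the spring compresses by P/k; together these equal δ_free.
P [ L/(AE) + 1/k ] = δ_free → P [ 775/(2600×44×10³) + 1/(47×10³) ] = 0.7781.
P = 0.7781 / 2.805×10⁻⁵ = 27740 N.
σ = P/A = 27740/2600 = 10.67 MPa.

σ ≈ 10.7 MPa (compressive)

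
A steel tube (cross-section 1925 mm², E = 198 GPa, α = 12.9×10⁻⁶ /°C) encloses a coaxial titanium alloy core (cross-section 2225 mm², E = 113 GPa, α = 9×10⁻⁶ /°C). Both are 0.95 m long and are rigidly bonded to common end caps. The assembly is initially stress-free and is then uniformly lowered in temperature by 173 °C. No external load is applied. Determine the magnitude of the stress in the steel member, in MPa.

Equilibrium of a rigid end plate with no external load gives equal and opposite internal forces ±P in the two members. Since α_{steel} > α_{titanium alloy}, cooling drives the steel into tension and the titanium alloy into compression.
Equating the net (thermal + elastic) strains gives |α₁ − α₂|·ΔT = P·[1/(A₁E₁) + 1/(A₂E₂)].
|α₁ − α₂|·ΔT = 3.9×10⁻⁶ × 173 = 0.0006747.
1/(A₁E₁) + 1/(A₂E₂) = 1/(1925×198×10³) + 1/(2225×113×10³) = 6.601×10⁻⁹ N⁻¹.
So P = 0.0006747 / 6.601×10⁻⁹ = 102.2 kN.
σ_{steel} = P/A₁ = 102200/1925 = 53.1 MPa, tensile.

σ ≈ 53.1 MPa (tensile)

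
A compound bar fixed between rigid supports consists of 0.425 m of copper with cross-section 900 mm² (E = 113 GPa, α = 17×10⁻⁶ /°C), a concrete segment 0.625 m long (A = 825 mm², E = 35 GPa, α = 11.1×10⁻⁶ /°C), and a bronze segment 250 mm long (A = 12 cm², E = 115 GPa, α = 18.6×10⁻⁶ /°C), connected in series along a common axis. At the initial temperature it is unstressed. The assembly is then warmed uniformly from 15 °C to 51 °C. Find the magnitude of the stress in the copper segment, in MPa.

σ ≈ 27.2 MPa (compressive)

If the supports were absent, the total length change would be Σ αᵢΔT Lᵢ = 17×10⁻⁶×36×425 + 11.1×10⁻⁶×36×625 + 18.6×10⁻⁶×36×250 = 0.6772 mm.
The rigid supports impose zero overall length change; the single axial force P common to all segments must satisfy P Σ Lᵢ/(AᵢEᵢ) = δ_free.
Σ Lᵢ/(AᵢEᵢ) = 425/(900×113×10³) + 625/(825×35×10³) + 250/(1200×115×10³) = 2.764×10⁻⁵ mm/N.
So P = 0.6772 / 2.764×10⁻⁵ = 24.51 kN, compressive.
σ_{copper} = P / A = 24510 / 900 = 27.23 MPa.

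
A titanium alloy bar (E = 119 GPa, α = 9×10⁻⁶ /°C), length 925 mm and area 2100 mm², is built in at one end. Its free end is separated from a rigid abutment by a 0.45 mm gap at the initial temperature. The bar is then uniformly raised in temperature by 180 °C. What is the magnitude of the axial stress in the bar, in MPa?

Free thermal elongation = αΔT L = 9×10⁻⁶ × 180 × 925 = 1.499 mm.
The gap closes (δ_free > 0.45 mm) and the wall then resists a further 1.499 − 0.45 = 1.049 mm of expansion.
Compatibility: PL/(AE) = 1.049 mm, so σ = P/A = E × (1.049/925) = 134.9 MPa.

σ ≈ 135 MPa (compressive)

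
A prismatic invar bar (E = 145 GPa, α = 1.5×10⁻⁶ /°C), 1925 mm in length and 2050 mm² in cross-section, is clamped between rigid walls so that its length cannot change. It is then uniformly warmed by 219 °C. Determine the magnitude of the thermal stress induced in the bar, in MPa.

σ ≈ 47.6 MPa (compressive)

With length fixed, the mechanical strain must cancel the thermal strain αΔT = 1.5×10⁻⁶ × 219 = 328.5×10⁻⁶.
The stress required to suppress this strain is σ = Eε = 145×10³ × 328.5×10⁻⁶ = 47.63 MPa, compressive since the bar is trying to expand.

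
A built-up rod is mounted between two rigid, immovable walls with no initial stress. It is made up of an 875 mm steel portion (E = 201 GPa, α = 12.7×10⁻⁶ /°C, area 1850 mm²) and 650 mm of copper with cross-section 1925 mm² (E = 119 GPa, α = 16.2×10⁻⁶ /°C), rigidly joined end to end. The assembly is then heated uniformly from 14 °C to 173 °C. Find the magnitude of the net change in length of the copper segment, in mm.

|ΔL| ≈ 0.207 mm

Free thermal expansion of the whole bar: Σ αᵢΔT Lᵢ = 12.7×10⁻⁶×159×875 + 16.2×10⁻⁶×159×650 = 3.441 mm.
The walls prevent any net length change, so an axial force P (same in every segment) develops. Compatibility: P · Σ Lᵢ/(AᵢEᵢ) = δ_free.
The series flexibility is Σ Lᵢ/(AᵢEᵢ) = 875/(1850×201×10³) + 650/(1925×119×10³) = 5.191×10⁻⁶ mm/N.
So P = 3.441 / 5.191×10⁻⁶ = 663 kN, compressive.
For the copper segment, free thermal change = 16.2×10⁻⁶×159×650 = 1.674 mm and elastic change from P = 663000×650/(1925×119×10³) = 1.881 mm; these oppose, so the net change is 0.207 mm (segment shortens).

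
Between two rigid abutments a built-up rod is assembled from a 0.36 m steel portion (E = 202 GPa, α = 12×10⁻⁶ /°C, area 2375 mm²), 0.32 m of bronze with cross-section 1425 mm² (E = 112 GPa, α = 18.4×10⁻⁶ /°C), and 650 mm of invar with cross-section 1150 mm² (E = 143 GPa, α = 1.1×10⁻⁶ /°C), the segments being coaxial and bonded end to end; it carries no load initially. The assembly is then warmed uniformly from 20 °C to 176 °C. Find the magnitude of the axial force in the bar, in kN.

P ≈ 254 kN (compressive)

Free thermal expansion of the whole bar: Σ αᵢΔT Lᵢ = 12×10⁻⁶×156×360 + 18.4×10⁻⁶×156×320 + 1.1×10⁻⁶×156×650 = 1.704 mm.
The walls prevent any net length change, so an axial force P (same in every segment) develops. Compatibility: P · Σ Lᵢ/(AᵢEᵢ) = δ_free.
Σ Lᵢ/(AᵢEᵢ) = 360/(2375×202×10³) + 320/(1425×112×10³) + 650/(1150×143×10³) = 6.708×10⁻⁶ mm/N.
Hence P = δ_free / Σ(L/AE) = 1.704/6.708×10⁻⁶ = 254 kN (compressive).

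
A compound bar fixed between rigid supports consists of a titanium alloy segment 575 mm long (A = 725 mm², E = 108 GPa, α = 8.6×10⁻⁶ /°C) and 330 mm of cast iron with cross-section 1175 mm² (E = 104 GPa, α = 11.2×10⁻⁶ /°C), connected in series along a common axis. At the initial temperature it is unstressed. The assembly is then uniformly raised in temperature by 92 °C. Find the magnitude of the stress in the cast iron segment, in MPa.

With the walls removed the bar would change length by δ_free = Σ αᵢΔT Lᵢ = 8.6×10⁻⁶×92×575 + 11.2×10⁻⁶×92×330 = 0.795 mm.
The walls prevent any net length change, so an axial force P (same in every segment) develops. Compatibility: P · Σ Lᵢ/(AᵢEᵢ) = δ_free.
The series flexibility is Σ Lᵢ/(AᵢEᵢ) = 575/(725×108×10³) + 330/(1175×104×10³) = 1.004×10⁻⁵ mm/N.
P = 0.795 / 1.004×10⁻⁵ = 79150 N = 79.15 kN, compressive.
σ_{cast iron} = P / A = 79150 / 1175 = 67.36 MPa.

σ ≈ 67.4 MPa (compressive)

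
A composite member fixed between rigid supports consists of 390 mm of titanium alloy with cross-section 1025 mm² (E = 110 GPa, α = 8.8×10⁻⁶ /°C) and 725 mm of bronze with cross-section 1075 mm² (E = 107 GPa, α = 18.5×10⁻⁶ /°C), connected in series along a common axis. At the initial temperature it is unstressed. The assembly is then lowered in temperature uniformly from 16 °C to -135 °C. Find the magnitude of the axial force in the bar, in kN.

If the supports were absent, the total length change would be Σ αᵢΔT Lᵢ = 8.8×10⁻⁶×151×390 + 18.5×10⁻⁶×151×725 = 2.544 mm.
The rigid supports impose zero overall length change; the single axial force P common to all segments must satisfy P Σ Lᵢ/(AᵢEᵢ) = δ_free.
Σ Lᵢ/(AᵢEᵢ) = 390/(1025×110×10³) + 725/(1075×107×10³) = 9.762×10⁻⁶ mm/N.
Hence P = δ_free / Σ(L/AE) = 2.544/9.762×10⁻⁶ = 260.6 kN (tensile).

P ≈ 261 kN (tensile)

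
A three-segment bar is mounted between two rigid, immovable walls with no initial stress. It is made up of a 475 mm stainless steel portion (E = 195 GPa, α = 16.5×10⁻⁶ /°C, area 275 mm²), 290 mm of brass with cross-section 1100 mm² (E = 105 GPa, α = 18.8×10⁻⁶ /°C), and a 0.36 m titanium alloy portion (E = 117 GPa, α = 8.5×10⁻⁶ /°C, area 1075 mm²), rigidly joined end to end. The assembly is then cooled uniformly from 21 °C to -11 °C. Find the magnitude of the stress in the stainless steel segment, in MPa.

With the walls removed the bar would change length by δ_free = Σ αᵢΔT Lᵢ = 16.5×10⁻⁶×32×475 + 18.8×10⁻⁶×32×290 + 8.5×10⁻⁶×32×360 = 0.5232 mm.
The rigid supports impose zero overall length change; the single axial force P common to all segments must satisfy P Σ Lᵢ/(AᵢEᵢ) = δ_free.
Σ Lᵢ/(AᵢEᵢ) = 475/(275×195×10³) + 290/(1100×105×10³) + 360/(1075×117×10³) = 1.423×10⁻⁵ mm/N.
So P = 0.5232 / 1.423×10⁻⁵ = 36.76 kN, tensile.
σ_{stainless steel} = P / A = 36760 / 275 = 133.7 MPa.

σ ≈ 134 MPa (tensile)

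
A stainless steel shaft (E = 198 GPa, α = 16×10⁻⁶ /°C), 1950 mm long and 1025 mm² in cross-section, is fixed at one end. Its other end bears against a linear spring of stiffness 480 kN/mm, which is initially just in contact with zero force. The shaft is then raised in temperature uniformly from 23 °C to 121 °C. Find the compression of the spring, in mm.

δ ≈ 0.545 mm

If the spring were absent the shaft would lengthen by αΔT L = 16×10⁻⁶ × 98 × 1950 = 3.058 mm.
With a force P in the spring, the elastic change of the shaft is PL/(AE) and that of the spring is P/k; compatibility requires their sum to equal δ_free.
So P = δ_free / [L/(AE) + 1/k] = 3.058 / [ 1950/(1025×198×10³) + 1/(480×10³) ].
P = 3.058 / 1.169×10⁻⁵ = 261500 N.
Spring compression = P/k = 261500/(480×10³) = 0.5448 mm.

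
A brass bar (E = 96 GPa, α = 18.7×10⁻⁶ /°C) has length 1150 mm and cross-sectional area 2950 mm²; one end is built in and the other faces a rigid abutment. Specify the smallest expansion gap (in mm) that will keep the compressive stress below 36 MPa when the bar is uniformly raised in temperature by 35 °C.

Free expansion if unrestrained: δ_free = αΔT L = 18.7×10⁻⁶ × 35 × 1150 = 0.7527 mm.
At the allowable stress the elastic shortening the wall may impose is σL/E = 36 × 1150 / (96×10³) = 0.4313 mm.
The gap must absorb the remainder: g_min = 0.7527 − 0.4313 = 0.3214 mm.

g ≈ 0.321 mm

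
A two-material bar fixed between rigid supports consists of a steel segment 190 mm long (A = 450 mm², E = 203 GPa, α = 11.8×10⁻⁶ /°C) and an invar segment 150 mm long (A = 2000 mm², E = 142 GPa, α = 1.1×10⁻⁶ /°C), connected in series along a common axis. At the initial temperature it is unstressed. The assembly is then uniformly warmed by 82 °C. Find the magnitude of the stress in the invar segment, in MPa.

With the walls removed the bar would change length by δ_free = Σ αᵢΔT Lᵢ = 11.8×10⁻⁶×82×190 + 1.1×10⁻⁶×82×150 = 0.1974 mm.
Since the ends are fixed, an axial force P builds up, equal in every segment, with P · Σ Lᵢ/(AᵢEᵢ) = δ_free.
Σ Lᵢ/(AᵢEᵢ) = 190/(450×203×10³) + 150/(2000×142×10³) = 2.608×10⁻⁶ mm/N.
So P = 0.1974 / 2.608×10⁻⁶ = 75.68 kN, compressive.
σ_{invar} = P / A = 75680 / 2000 = 37.84 MPa.

σ ≈ 37.8 MPa (compressive)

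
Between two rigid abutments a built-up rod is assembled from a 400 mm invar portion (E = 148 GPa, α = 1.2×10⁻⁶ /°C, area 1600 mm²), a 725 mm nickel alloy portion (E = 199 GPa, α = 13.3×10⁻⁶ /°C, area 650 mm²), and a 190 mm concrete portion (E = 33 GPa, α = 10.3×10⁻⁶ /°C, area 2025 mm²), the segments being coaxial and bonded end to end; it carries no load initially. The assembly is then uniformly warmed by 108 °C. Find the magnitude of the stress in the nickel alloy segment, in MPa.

σ ≈ 198 MPa (compressive)

With the walls removed the bar would change length by δ_free = Σ αᵢΔT Lᵢ = 1.2×10⁻⁶×108×400 + 13.3×10⁻⁶×108×725 + 10.3×10⁻⁶×108×190 = 1.305 mm.
The rigid supports impose zero overall length change; the single axial force P common to all segments must satisfy P Σ Lᵢ/(AᵢEᵢ) = δ_free.
Σ Lᵢ/(AᵢEᵢ) = 400/(1600×148×10³) + 725/(650×199×10³) + 190/(2025×33×10³) = 1.014×10⁻⁵ mm/N.
So P = 1.305 / 1.014×10⁻⁵ = 128.7 kN, compressive.
σ_{nickel alloy} = P / A = 128700 / 650 = 198 MPa.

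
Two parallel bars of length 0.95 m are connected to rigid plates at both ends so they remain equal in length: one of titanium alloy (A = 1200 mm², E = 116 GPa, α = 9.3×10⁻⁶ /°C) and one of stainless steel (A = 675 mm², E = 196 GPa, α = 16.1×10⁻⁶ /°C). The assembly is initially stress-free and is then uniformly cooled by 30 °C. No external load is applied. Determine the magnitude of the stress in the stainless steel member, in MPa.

σ ≈ 20.5 MPa (tensile)

Both members must finish at the same length. With the larger α, the stainless steel tends to over-contract; the plates restrain it, putting the stainless steel in tension and the titanium alloy in compression. With no external load the two internal forces are equal and opposite, magnitude P.
Equating the net (thermal + elastic) strains gives |α₁ − α₂|·ΔT = P·[1/(A₁E₁) + 1/(A₂E₂)].
|α₁ − α₂|·ΔT = 6.8×10⁻⁶ × 30 = 0.000204.
1/(A₁E₁) + 1/(A₂E₂) = 1/(1200×116×10³) + 1/(675×196×10³) = 1.474×10⁻⁸ N⁻¹.
So P = 0.000204 / 1.474×10⁻⁸ = 13.84 kN.
σ_{stainless steel} = P/A₂ = 13840/675 = 20.5 MPa, tensile.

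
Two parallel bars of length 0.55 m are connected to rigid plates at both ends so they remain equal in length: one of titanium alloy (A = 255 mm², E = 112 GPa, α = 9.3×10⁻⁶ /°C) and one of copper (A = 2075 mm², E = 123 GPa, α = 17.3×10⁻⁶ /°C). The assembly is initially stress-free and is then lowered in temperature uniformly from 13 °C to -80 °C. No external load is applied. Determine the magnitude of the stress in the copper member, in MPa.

The copper has the larger α, so on cooling it would change length more than the titanium alloy if both were free. The rigid plates force a common final length, so the copper is put into tension and the titanium alloy into compression, with equal and opposite forces P (no external load).
Setting the final lengths equal and cancelling L: (α₁ − α₂)ΔT = P/(A₁E₁) + P/(A₂E₂).
|α₁ − α₂|·ΔT = 8×10⁻⁶ × 93 = 0.000744.
1/(A₁E₁) + 1/(A₂E₂) = 1/(255×112×10³) + 1/(2075×123×10³) = 3.893×10⁻⁸ N⁻¹.
So P = 0.000744 / 3.893×10⁻⁸ = 19.11 kN.
σ_{copper} = P/A₂ = 19110/2075 = 9.21 MPa, tensile.

σ ≈ 9.21 MPa (tensile)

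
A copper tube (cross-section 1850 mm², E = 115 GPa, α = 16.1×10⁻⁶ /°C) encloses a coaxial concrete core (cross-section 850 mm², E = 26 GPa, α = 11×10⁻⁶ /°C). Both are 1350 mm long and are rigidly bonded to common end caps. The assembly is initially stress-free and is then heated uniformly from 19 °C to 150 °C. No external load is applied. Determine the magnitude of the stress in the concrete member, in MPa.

σ ≈ 15.7 MPa (tensile)

Both members must finish at the same length. With the larger α, the copper tends to over-expand; the plates restrain it, putting the copper in compression and the concrete in tension. With no external load the two internal forces are equal and opposite, magnitude P.
Equating the net (thermal + elastic) strains gives |α₁ − α₂|·ΔT = P·[1/(A₁E₁) + 1/(A₂E₂)].
|α₁ − α₂|·ΔT = 5.1×10⁻⁶ × 131 = 0.0006681.
1/(A₁E₁) + 1/(A₂E₂) = 1/(1850×115×10³) + 1/(850×26×10³) = 4.995×10⁻⁸ N⁻¹.
P = 0.0006681 / 4.995×10⁻⁸ = 13380 N = 13.38 kN.
σ_{concrete} = P/A₂ = 13380/850 = 15.74 MPa, tensile.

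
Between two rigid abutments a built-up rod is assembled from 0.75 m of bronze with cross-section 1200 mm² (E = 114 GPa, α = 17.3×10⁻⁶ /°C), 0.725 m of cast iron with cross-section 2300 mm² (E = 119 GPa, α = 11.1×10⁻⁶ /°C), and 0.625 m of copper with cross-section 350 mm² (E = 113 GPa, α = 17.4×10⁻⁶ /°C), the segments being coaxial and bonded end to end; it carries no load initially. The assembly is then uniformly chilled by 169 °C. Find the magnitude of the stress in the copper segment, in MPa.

σ ≈ 644 MPa (tensile)

If the supports were absent, the total length change would be Σ αᵢΔT Lᵢ = 17.3×10⁻⁶×169×750 + 11.1×10⁻⁶×169×725 + 17.4×10⁻⁶×169×625 = 5.391 mm.
The walls prevent any net length change, so an axial force P (same in every segment) develops. Compatibility: P · Σ Lᵢ/(AᵢEᵢ) = δ_free.
Σ Lᵢ/(AᵢEᵢ) = 750/(1200×114×10³) + 725/(2300×119×10³) + 625/(350×113×10³) = 2.393×10⁻⁵ mm/N.
So P = 5.391 / 2.393×10⁻⁵ = 225.2 kN, tensile.
σ_{copper} = P / A = 225200 / 350 = 643.5 MPa.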